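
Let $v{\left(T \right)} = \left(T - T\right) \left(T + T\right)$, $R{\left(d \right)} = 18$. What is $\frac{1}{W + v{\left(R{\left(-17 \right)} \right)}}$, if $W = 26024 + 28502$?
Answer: $\frac{1}{54526} \approx 1.834 \cdot 10^{-5}$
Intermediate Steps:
$v{\left(T \right)} = 0$ ($v{\left(T \right)} = 0 \cdot 2 T = 0$)
$W = 54526$
$\frac{1}{W + v{\left(R{\left(-17 \right)} \right)}} = \frac{1}{54526 + 0} = \frac{1}{54526}$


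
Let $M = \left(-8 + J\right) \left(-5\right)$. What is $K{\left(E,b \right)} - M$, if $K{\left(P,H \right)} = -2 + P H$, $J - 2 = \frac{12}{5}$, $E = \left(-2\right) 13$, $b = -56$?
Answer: $1436$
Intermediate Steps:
$E = -26$
$J = \frac{22}{5}$ ($J = 2 + \frac{12}{5} = \frac{22}{5} \approx 4.4$)
$K{\left(P,H \right)} = -2 + H P$
$M = 18$ ($M = \left(-8 + \frac{22}{5}\right) \left(-5\right) = \left(- \frac{18}{5}\right) \left(-5\right) = 18$)
$K{\left(E,b \right)} - M = \left(-2 - -1456\right) - 18 = \left(-2 + 1456\right) - 18 = 1454 - 18 = 1436$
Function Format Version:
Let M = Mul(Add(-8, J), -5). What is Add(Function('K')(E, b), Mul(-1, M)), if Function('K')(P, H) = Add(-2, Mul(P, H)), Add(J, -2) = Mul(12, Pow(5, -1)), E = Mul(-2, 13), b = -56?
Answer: 1436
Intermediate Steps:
E = -26
J = Rational(22, 5) (J = Add(2, Mul(12, Pow(5, -1))) = Add(2, Mul(12, Rational(1, 5))) = Add(2, Rational(12, 5)) = Rational(22, 5) ≈ 4.4000)
Function('K')(P, H) = Add(-2, Mul(H, P))
M = 18 (M = Mul(Add(-8, Rational(22, 5)), -5) = Mul(Rational(-18, 5), -5) = 18)
Add(Function('K')(E, b), Mul(-1, M)) = Add(Add(-2, Mul(-56, -26)), Mul(-1, 18)) = Add(Add(-2, 1456), -18) = Add(1454, -18) = 1436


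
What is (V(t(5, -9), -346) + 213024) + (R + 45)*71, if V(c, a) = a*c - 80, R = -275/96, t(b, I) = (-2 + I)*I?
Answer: 17441435/96 ≈ 1.8168e+5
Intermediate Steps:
t(b, I) = I*(-2 + I)
R = -275/96 (R = -275*1/96 = -275/96 ≈ -2.8646)
V(c, a) = -80 + a*c
(V(t(5, -9), -346) + 213024) + (R + 45)*71 = ((-80 - (-3114)*(-2 - 9)) + 213024) + (-275/96 + 45)*71 = ((-80 - (-3114)*(-11)) + 213024) + (4045/96)*71 = ((-80 - 346*99) + 213024) + 287195/96 = ((-80 - 34254) + 213024) + 287195/96 = (-34334 + 213024) + 287195/96 = 178690 + 287195/96 = 17441435/96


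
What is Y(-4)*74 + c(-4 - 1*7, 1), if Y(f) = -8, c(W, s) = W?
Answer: -603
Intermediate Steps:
Y(-4)*74 + c(-4 - 1*7, 1) = -8*74 + (-4 - 1*7) = -592 + (-4 - 7) = -592 - 11 = -603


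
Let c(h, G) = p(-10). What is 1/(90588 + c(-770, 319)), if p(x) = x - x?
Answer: 1/90588 ≈ 1.1039e-5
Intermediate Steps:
p(x) = 0
c(h, G) = 0
1/(90588 + c(-770, 319)) = 1/(90588 + 0) = 1/90588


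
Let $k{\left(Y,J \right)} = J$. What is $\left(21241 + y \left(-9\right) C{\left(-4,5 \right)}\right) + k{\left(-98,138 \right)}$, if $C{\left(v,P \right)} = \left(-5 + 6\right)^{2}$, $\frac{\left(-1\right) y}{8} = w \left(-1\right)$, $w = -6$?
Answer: $21811$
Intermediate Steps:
$y = -48$ ($y = - 8 \left(\left(-6\right) \left(-1\right)\right) = \left(-8\right) 6 = -48$)
$C{\left(v,P \right)} = 1$ ($C{\left(v,P \right)} = 1^{2} = 1$)
$\left(21241 + y \left(-9\right) C{\left(-4,5 \right)}\right) + k{\left(-98,138 \right)} = \left(21241 + \left(-48\right) \left(-9\right) 1\right) + 138 = \left(21241 + 432 \cdot 1\right) + 138 = \left(21241 + 432\right) + 138 = 21673 + 138 = 21811$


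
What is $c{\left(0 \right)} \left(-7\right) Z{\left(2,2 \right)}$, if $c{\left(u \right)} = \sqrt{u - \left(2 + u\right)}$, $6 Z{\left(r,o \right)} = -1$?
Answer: $\frac{7 i \sqrt{2}}{6} \approx 1.6499 i$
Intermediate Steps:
$Z{\left(r,o \right)} = - \frac{1}{6}$ ($Z{\left(r,o \right)} = \frac{1}{6} \left(-1\right) = - \frac{1}{6}$)
$c{\left(u \right)} = i \sqrt{2}$ ($c{\left(u \right)} = \sqrt{-2} = i \sqrt{2}$)
$c{\left(0 \right)} \left(-7\right) Z{\left(2,2 \right)} = i \sqrt{2} \left(-7\right) \left(- \frac{1}{6}\right) = - 7 i \sqrt{2} \left(- \frac{1}{6}\right) = \frac{7 i \sqrt{2}}{6}$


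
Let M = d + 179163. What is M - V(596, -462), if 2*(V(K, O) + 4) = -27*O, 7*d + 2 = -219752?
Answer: 990756/7 ≈ 1.4154e+5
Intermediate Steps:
d = -219754/7 (d = -2/7 + (⅐)*(-219752) = -2/7 - 219752/7 = -219754/7 ≈ -31393.)
V(K, O) = -4 - 27*O/2 (V(K, O) = -4 + (-27*O)/2 = -4 - 27*O/2)
M = 1034387/7 (M = -219754/7 + 179163 = 1034387/7 ≈ 1.4777e+5)
M - V(596, -462) = 1034387/7 - (-4 - 27/2*(-462)) = 1034387/7 - (-4 + 6237) = 1034387/7 - 1*6233 = 1034387/7 - 6233 = 990756/7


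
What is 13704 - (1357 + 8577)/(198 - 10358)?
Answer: 69621287/5080 ≈ 13705.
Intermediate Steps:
13704 - (1357 + 8577)/(198 - 10358) = 13704 - 9934/(-10160) = 13704 - 9934*(-1)/10160 = 13704 - 1*(-4967/5080) = 13704 + 4967/5080 = 69621287/5080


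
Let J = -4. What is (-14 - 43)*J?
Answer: 228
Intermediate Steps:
(-14 - 43)*J = (-14 - 43)*(-4) = -57*(-4) = 228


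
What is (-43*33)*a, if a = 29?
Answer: -41151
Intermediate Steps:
(-43*33)*a = -43*33*29 = -1419*29 = -41151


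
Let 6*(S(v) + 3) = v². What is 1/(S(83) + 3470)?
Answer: 6/27691 ≈ 0.00021668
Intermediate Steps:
S(v) = -3 + v²/6
1/(S(83) + 3470) = 1/((-3 + (⅙)*83²) + 3470) = 1/((-3 + (⅙)*6889) + 3470) = 1/((-3 + 6889/6) + 3470) = 1/(6871/6 + 3470) = 1/(27691/6) = 6/27691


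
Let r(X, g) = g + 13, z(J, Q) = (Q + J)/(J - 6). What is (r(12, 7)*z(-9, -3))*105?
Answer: 1680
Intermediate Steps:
z(J, Q) = (J + Q)/(-6 + J)
r(X, g) = 13 + g
(r(12, 7)*z(-9, -3))*105 = ((13 + 7)*((-9 - 3)/(-6 - 9)))*105 = (20*(-12/(-15)))*105 = (20*(-1/15*(-12)))*105 = (20*(⅘))*105 = 16*105 = 1680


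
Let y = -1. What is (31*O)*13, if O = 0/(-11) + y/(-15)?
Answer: 403/15 ≈ 26.867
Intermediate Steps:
O = 1/15 (O = 0/(-11) - 1/(-15) = 0*(-1/11) - 1*(-1/15) = 0 + 1/15 = 1/15 ≈ 0.066667)
(31*O)*13 = (31*(1/15))*13 = (31/15)*13 = 403/15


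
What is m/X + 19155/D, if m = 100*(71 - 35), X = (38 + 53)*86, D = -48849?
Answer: 4324895/63715379 ≈ 0.067878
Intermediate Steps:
X = 7826 (X = 91*86 = 7826)
m = 3600 (m = 100*36 = 3600)
m/X + 19155/D = 3600/7826 + 19155/(-48849) = 3600*(1/7826) + 19155*(-1/48849) = 1800/3913 - 6385/16283 = 4324895/63715379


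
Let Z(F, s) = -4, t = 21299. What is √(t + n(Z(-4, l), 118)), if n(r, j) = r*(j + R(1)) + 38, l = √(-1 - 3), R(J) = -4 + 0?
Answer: √20881 ≈ 144.50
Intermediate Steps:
R(J) = -4
l = 2*I (l = √(-4) = 2*I ≈ 2.0*I)
n(r, j) = 38 + r*(-4 + j) (n(r, j) = r*(j - 4) + 38 = r*(-4 + j) + 38 = 38 + r*(-4 + j))
√(t + n(Z(-4, l), 118)) = √(21299 + (38 - 4*(-4) + 118*(-4))) = √(21299 + (38 + 16 - 472)) = √(21299 - 418) = √20881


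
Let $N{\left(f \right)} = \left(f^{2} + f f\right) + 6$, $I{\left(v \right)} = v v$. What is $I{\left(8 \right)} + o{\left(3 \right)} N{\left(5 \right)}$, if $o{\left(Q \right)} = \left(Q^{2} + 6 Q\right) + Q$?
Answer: $1744$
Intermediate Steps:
$I{\left(v \right)} = v^{2}$
$o{\left(Q \right)} = Q^{2} + 7 Q$
$N{\left(f \right)} = 6 + 2 f^{2}$ ($N{\left(f \right)} = \left(f^{2} + f^{2}\right) + 6 = 2 f^{2} + 6 = 6 + 2 f^{2}$)
$I{\left(8 \right)} + o{\left(3 \right)} N{\left(5 \right)} = 8^{2} + 3 \left(7 + 3\right) \left(6 + 2 \cdot 5^{2}\right) = 64 + 3 \cdot 10 \left(6 + 2 \cdot 25\right) = 64 + 30 \left(6 + 50\right) = 64 + 30 \cdot 56 = 64 + 1680 = 1744$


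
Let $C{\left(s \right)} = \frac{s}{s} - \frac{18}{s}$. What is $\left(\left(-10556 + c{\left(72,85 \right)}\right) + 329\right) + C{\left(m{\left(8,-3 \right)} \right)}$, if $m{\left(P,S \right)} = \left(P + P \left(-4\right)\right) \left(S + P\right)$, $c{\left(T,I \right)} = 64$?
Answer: $- \frac{203237}{20} \approx -10162.0$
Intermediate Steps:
$m{\left(P,S \right)} = - 3 P \left(P + S\right)$ ($m{\left(P,S \right)} = \left(P - 4 P\right) \left(P + S\right) = - 3 P \left(P + S\right)$)
$C{\left(s \right)} = 1 - \frac{18}{s}$
$\left(\left(-10556 + c{\left(72,85 \right)}\right) + 329\right) + C{\left(m{\left(8,-3 \right)} \right)} = \left(\left(-10556 + 64\right) + 329\right) + \frac{-18 - 24 \left(8 - 3\right)}{\left(-3\right) 8 \left(8 - 3\right)} = \left(-10492 + 329\right) + \frac{-18 - 24 \cdot 5}{\left(-3\right) 8 \cdot 5} = -10163 + \frac{-18 - 120}{-120} = -10163 - - \frac{23}{20} = -10163 + \frac{23}{20} = - \frac{203237}{20}$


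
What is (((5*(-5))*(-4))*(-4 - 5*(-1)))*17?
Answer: 1700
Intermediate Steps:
(((5*(-5))*(-4))*(-4 - 5*(-1)))*17 = ((-25*(-4))*(-4 + 5))*17 = (100*1)*17 = 100*17 = 1700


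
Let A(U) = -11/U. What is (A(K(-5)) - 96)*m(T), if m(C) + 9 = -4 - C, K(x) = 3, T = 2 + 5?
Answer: 5980/3 ≈ 1993.3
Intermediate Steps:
T = 7
m(C) = -13 - C (m(C) = -9 + (-4 - C) = -13 - C)
(A(K(-5)) - 96)*m(T) = (-11/3 - 96)*(-13 - 1*7) = (-11*⅓ - 96)*(-13 - 7) = (-11/3 - 96)*(-20) = -299/3*(-20) = 5980/3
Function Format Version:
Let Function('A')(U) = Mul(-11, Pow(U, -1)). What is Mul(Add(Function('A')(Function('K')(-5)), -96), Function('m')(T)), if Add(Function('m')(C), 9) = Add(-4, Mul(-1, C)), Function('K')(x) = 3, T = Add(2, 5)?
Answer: Rational(5980, 3) ≈ 1993.3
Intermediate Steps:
T = 7
Function('m')(C) = Add(-13, Mul(-1, C)) (Function('m')(C) = Add(-9, Add(-4, Mul(-1, C))) = Add(-13, Mul(-1, C)))
Mul(Add(Function('A')(Function('K')(-5)), -96), Function('m')(T)) = Mul(Add(Mul(-11, Pow(3, -1)), -96), Add(-13, Mul(-1, 7))) = Mul(Add(Mul(-11, Rational(1, 3)), -96), Add(-13, -7)) = Mul(Add(Rational(-11, 3), -96), -20) = Mul(Rational(-299, 3), -20) = Rational(5980, 3)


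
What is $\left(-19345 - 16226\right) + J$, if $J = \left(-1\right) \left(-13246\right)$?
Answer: $-22325$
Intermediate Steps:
$J = 13246$
$\left(-19345 - 16226\right) + J = \left(-19345 - 16226\right) + 13246 = -35571 + 13246 = -22325$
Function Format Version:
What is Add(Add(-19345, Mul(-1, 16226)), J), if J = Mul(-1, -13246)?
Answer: -22325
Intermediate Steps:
J = 13246
Add(Add(-19345, Mul(-1, 16226)), J) = Add(Add(-19345, Mul(-1, 16226)), 13246) = Add(Add(-19345, -16226), 13246) = Add(-35571, 13246) = -22325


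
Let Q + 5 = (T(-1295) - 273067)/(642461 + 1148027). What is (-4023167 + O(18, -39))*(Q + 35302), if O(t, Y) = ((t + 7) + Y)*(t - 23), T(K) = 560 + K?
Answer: -127127011082225999/895244 ≈ -1.4200e+11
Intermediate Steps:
Q = -4613121/895244 (Q = -5 + ((560 - 1295) - 273067)/(642461 + 1148027) = -5 + (-735 - 273067)/1790488 = -5 - 273802*1/1790488 = -5 - 136901/895244 = -4613121/895244 ≈ -5.1529)
O(t, Y) = (-23 + t)*(7 + Y + t) (O(t, Y) = ((7 + t) + Y)*(-23 + t) = (7 + Y + t)*(-23 + t) = (-23 + t)*(7 + Y + t))
(-4023167 + O(18, -39))*(Q + 35302) = (-4023167 + (-161 + 18² - 23*(-39) - 16*18 - 39*18))*(-4613121/895244 + 35302) = (-4023167 + (-161 + 324 + 897 - 288 - 702))*(31599290567/895244) = (-4023167 + 70)*(31599290567/895244) = -4023097*31599290567/895244 = -127127011082225999/895244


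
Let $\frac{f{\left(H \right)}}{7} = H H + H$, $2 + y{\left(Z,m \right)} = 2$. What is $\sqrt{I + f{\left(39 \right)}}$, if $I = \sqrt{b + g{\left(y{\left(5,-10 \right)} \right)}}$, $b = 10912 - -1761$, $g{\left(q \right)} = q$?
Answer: $\sqrt{10920 + \sqrt{12673}} \approx 105.04$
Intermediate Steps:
$y{\left(Z,m \right)} = 0$ ($y{\left(Z,m \right)} = -2 + 2 = 0$)
$b = 12673$ ($b = 10912 + 1761 = 12673$)
$f{\left(H \right)} = 7 H + 7 H^{2}$ ($f{\left(H \right)} = 7 \left(H H + H\right) = 7 \left(H^{2} + H\right) = 7 \left(H + H^{2}\right) = 7 H + 7 H^{2}$)
$I = \sqrt{12673}$ ($I = \sqrt{12673 + 0} = \sqrt{12673} \approx 112.57$)
$\sqrt{I + f{\left(39 \right)}} = \sqrt{\sqrt{12673} + 7 \cdot 39 \left(1 + 39\right)} = \sqrt{\sqrt{12673} + 7 \cdot 39 \cdot 40} = \sqrt{\sqrt{12673} + 10920} = \sqrt{10920 + \sqrt{12673}}$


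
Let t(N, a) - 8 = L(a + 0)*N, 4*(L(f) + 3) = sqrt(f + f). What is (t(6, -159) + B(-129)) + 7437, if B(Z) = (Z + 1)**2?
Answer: 23811 + 3*I*sqrt(318)/2 ≈ 23811.0 + 26.749*I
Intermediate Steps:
L(f) = -3 + sqrt(2)*sqrt(f)/4 (L(f) = -3 + sqrt(f + f)/4 = -3 + sqrt(2*f)/4 = -3 + (sqrt(2)*sqrt(f))/4 = -3 + sqrt(2)*sqrt(f)/4)
t(N, a) = 8 + N*(-3 + sqrt(2)*sqrt(a)/4) (t(N, a) = 8 + (-3 + sqrt(2)*sqrt(a + 0)/4)*N = 8 + (-3 + sqrt(2)*sqrt(a)/4)*N = 8 + N*(-3 + sqrt(2)*sqrt(a)/4))
B(Z) = (1 + Z)**2
(t(6, -159) + B(-129)) + 7437 = ((8 + (1/4)*6*(-12 + sqrt(2)*sqrt(-159))) + (1 - 129)**2) + 7437 = ((8 + (1/4)*6*(-12 + sqrt(2)*(I*sqrt(159)))) + (-128)**2) + 7437 = ((8 + (1/4)*6*(-12 + I*sqrt(318))) + 16384) + 7437 = ((8 + (-18 + 3*I*sqrt(318)/2)) + 16384) + 7437 = ((-10 + 3*I*sqrt(318)/2) + 16384) + 7437 = (16374 + 3*I*sqrt(318)/2) + 7437 = 23811 + 3*I*sqrt(318)/2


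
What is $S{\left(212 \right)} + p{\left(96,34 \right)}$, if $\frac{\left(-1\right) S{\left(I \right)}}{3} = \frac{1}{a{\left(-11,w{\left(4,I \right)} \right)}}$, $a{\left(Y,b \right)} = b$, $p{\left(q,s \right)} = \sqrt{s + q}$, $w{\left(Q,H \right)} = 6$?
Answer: $- \frac{1}{2} + \sqrt{130} \approx 10.902$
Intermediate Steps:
$p{\left(q,s \right)} = \sqrt{q + s}$
$S{\left(I \right)} = - \frac{1}{2}$ ($S{\left(I \right)} = - \frac{3}{6} = \left(-3\right) \frac{1}{6} = - \frac{1}{2}$)
$S{\left(212 \right)} + p{\left(96,34 \right)} = - \frac{1}{2} + \sqrt{96 + 34} = - \frac{1}{2} + \sqrt{130}$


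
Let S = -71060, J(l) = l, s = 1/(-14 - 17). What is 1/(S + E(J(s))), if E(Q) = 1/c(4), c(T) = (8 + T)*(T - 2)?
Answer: -24/1705439 ≈ -1.4073e-5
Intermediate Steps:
s = -1/31 (s = 1/(-31) = -1/31 ≈ -0.032258)
c(T) = (-2 + T)*(8 + T) (c(T) = (8 + T)*(-2 + T) = (-2 + T)*(8 + T))
E(Q) = 1/24 (E(Q) = 1/(-16 + 4² + 6*4) = 1/(-16 + 16 + 24) = 1/24)
1/(S + E(J(s))) = 1/(-71060 + 1/24) = 1/(-1705439/24) = -24/1705439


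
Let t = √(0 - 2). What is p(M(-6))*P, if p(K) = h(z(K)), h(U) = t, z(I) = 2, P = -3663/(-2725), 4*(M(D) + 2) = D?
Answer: 3663*I*√2/2725 ≈ 1.901*I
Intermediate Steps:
M(D) = -2 + D/4
P = 3663/2725 (P = -3663*(-1/2725) = 3663/2725 ≈ 1.3442)
t = I*√2 (t = √(-2) = I*√2 ≈ 1.4142*I)
h(U) = I*√2
p(K) = I*√2
p(M(-6))*P = (I*√2)*(3663/2725) = 3663*I*√2/2725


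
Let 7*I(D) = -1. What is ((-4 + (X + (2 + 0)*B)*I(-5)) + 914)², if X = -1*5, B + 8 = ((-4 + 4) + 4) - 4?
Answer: 833569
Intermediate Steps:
I(D) = -⅐ (I(D) = (⅐)*(-1) = -⅐)
B = -8 (B = -8 + (((-4 + 4) + 4) - 4) = -8 + ((0 + 4) - 4) = -8 + (4 - 4) = -8 + 0 = -8)
X = -5
((-4 + (X + (2 + 0)*B)*I(-5)) + 914)² = ((-4 + (-5 + (2 + 0)*(-8))*(-⅐)) + 914)² = ((-4 + (-5 + 2*(-8))*(-⅐)) + 914)² = ((-4 + (-5 - 16)*(-⅐)) + 914)² = ((-4 - 21*(-⅐)) + 914)² = ((-4 + 3) + 914)² = (-1 + 914)² = 913² = 833569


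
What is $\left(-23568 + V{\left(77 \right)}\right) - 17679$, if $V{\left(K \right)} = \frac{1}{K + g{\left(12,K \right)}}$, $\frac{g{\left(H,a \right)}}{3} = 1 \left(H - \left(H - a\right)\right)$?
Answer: $- \frac{12704075}{308} \approx -41247.0$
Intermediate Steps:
$g{\left(H,a \right)} = 3 a$ ($g{\left(H,a \right)} = 3 \cdot 1 \left(H - \left(H - a\right)\right) = 3 \cdot 1 a = 3 a$)
$V{\left(K \right)} = \frac{1}{4 K}$ ($V{\left(K \right)} = \frac{1}{K + 3 K} = \frac{1}{4 K}$)
$\left(-23568 + V{\left(77 \right)}\right) - 17679 = \left(-23568 + \frac{1}{4 \cdot 77}\right) - 17679 = \left(-23568 + \frac{1}{4} \cdot \frac{1}{77}\right) - 17679 = \left(-23568 + \frac{1}{308}\right) - 17679 = - \frac{7258943}{308} - 17679 = - \frac{12704075}{308}$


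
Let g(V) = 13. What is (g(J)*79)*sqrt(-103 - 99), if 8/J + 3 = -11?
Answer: 1027*I*sqrt(202) ≈ 14596.0*I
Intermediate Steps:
J = -4/7 (J = 8/(-3 - 11) = 8/(-14) = 8*(-1/14) = -4/7 ≈ -0.57143)
(g(J)*79)*sqrt(-103 - 99) = (13*79)*sqrt(-103 - 99) = 1027*sqrt(-202) = 1027*(I*sqrt(202)) = 1027*I*sqrt(202)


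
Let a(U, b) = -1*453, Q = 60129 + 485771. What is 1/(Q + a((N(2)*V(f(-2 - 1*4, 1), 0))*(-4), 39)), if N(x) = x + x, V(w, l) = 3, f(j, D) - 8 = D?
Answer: 1/545447 ≈ 1.8334e-6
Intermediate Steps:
f(j, D) = 8 + D
N(x) = 2*x
Q = 545900
a(U, b) = -453
1/(Q + a((N(2)*V(f(-2 - 1*4, 1), 0))*(-4), 39)) = 1/(545900 - 453) = 1/545447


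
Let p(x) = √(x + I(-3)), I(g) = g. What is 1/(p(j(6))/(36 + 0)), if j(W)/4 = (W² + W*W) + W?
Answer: 12*√309/103 ≈ 2.0480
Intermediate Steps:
j(W) = 4*W + 8*W² (j(W) = 4*((W² + W*W) + W) = 4*((W² + W²) + W) = 4*(2*W² + W) = 4*(W + 2*W²) = 4*W + 8*W²)
p(x) = √(-3 + x) (p(x) = √(x - 3) = √(-3 + x))
1/(p(j(6))/(36 + 0)) = 1/(√(-3 + 4*6*(1 + 2*6))/(36 + 0)) = 1/(√(-3 + 4*6*(1 + 12))/36) = 1/(√(-3 + 4*6*13)*(1/36)) = 1/(√(-3 + 312)*(1/36)) = 1/(√309*(1/36)) = 1/(√309/36) = 12*√309/103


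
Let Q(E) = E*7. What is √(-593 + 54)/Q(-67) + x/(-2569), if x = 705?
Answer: -705/2569 - I*√11/67 ≈ -0.27443 - 0.049502*I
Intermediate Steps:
Q(E) = 7*E
√(-593 + 54)/Q(-67) + x/(-2569) = √(-593 + 54)/((7*(-67))) + 705/(-2569) = √(-539)/(-469) + 705*(-1/2569) = (7*I*√11)*(-1/469) - 705/2569 = -I*√11/67 - 705/2569 = -705/2569 - I*√11/67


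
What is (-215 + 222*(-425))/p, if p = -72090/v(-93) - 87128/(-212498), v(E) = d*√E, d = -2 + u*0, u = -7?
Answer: -13568902484105540/4888982837239315651 - 12826374155639948475*I*√93/4888982837239315651 ≈ -0.0027754 - 25.3*I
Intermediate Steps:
d = -2 (d = -2 - 7*0 = -2 + 0 = -2)
v(E) = -2*√E
p = 43564/106249 - 12015*I*√93/31 (p = -72090*I*√93/186 - 87128/(-212498) = -72090*I*√93/186 - 87128*(-1/212498) = -72090*I*√93/186 + 43564/106249 = -12015*I*√93/31 + 43564/106249 = 43564/106249 - 12015*I*√93/31 ≈ 0.41002 - 3737.7*I)
(-215 + 222*(-425))/p = (-215 + 222*(-425))/(43564/106249 - 12015*I*√93/31) = (-215 - 94350)/(43564/106249 - 12015*I*√93/31) = -94565/(43564/106249 - 12015*I*√93/31)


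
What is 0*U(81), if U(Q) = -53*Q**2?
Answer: 0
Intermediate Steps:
0*U(81) = 0*(-53*81**2) = 0*(-53*6561) = 0*(-347733) = 0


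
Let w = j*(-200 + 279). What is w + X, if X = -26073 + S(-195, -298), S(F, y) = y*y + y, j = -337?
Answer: 35810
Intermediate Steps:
S(F, y) = y + y² (S(F, y) = y² + y = y + y²)
w = -26623 (w = -337*(-200 + 279) = -337*79 = -26623)
X = 62433 (X = -26073 - 298*(1 - 298) = -26073 - 298*(-297) = -26073 + 88506 = 62433)
w + X = -26623 + 62433 = 35810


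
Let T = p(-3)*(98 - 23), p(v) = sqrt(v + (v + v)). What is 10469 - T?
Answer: 10469 - 225*I ≈ 10469.0 - 225.0*I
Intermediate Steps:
p(v) = sqrt(3)*sqrt(v) (p(v) = sqrt(v + 2*v) = sqrt(3*v) = sqrt(3)*sqrt(v))
T = 225*I (T = (sqrt(3)*sqrt(-3))*(98 - 23) = (sqrt(3)*(I*sqrt(3)))*75 = (3*I)*75 = 225*I ≈ 225.0*I)
10469 - T = 10469 - 225*I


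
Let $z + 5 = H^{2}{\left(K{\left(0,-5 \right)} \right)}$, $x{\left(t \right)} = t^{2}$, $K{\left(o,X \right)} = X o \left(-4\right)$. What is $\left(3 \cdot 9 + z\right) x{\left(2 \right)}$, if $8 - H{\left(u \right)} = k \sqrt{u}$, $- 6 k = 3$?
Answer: $344$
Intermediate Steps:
$k = - \frac{1}{2}$ ($k = \left(- \frac{1}{6}\right) 3 = - \frac{1}{2} \approx -0.5$)
$K{\left(o,X \right)} = - 4 X o$
$H{\left(u \right)} = 8 + \frac{\sqrt{u}}{2}$ ($H{\left(u \right)} = 8 - - \frac{\sqrt{u}}{2} = 8 + \frac{\sqrt{u}}{2}$)
$z = 59$ ($z = -5 + \left(8 + \frac{\sqrt{\left(-4\right) \left(-5\right) 0}}{2}\right)^{2} = -5 + \left(8 + \frac{\sqrt{0}}{2}\right)^{2} = -5 + \left(8 + \frac{1}{2} \cdot 0\right)^{2} = -5 + \left(8 + 0\right)^{2} = -5 + 8^{2} = -5 + 64 = 59$)
$\left(3 \cdot 9 + z\right) x{\left(2 \right)} = \left(3 \cdot 9 + 59\right) 2^{2} = \left(27 + 59\right) 4 = 86 \cdot 4 = 344$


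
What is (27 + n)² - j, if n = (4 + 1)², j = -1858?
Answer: 4562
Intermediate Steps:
n = 25 (n = 5² = 25)
(27 + n)² - j = (27 + 25)² - 1*(-1858) = 52² + 1858 = 2704 + 1858 = 4562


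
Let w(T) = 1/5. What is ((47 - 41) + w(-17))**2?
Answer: 961/25 ≈ 38.440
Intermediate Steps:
w(T) = 1/5
((47 - 41) + w(-17))**2 = ((47 - 41) + 1/5)**2 = (6 + 1/5)**2 = (31/5)**2 = 961/25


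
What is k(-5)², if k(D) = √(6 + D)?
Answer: 1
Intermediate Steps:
k(-5)² = (√(6 - 5))² = (√1)² = 1² = 1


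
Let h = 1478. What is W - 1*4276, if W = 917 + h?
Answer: -1881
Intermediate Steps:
W = 2395 (W = 917 + 1478 = 2395)
W - 1*4276 = 2395 - 1*4276 = 2395 - 4276 = -1881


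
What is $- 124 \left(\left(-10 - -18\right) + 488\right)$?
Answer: $-61504$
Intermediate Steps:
$- 124 \left(\left(-10 - -18\right) + 488\right) = - 124 \left(\left(-10 + 18\right) + 488\right) = - 124 \left(8 + 488\right) = \left(-124\right) 496 = -61504$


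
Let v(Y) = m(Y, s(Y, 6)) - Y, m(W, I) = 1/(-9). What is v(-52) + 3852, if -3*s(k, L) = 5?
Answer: 35135/9 ≈ 3903.9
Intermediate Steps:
s(k, L) = -5/3 (s(k, L) = -⅓*5 = -5/3)
m(W, I) = -⅑
v(Y) = -⅑ - Y
v(-52) + 3852 = (-⅑ - 1*(-52)) + 3852 = (-⅑ + 52) + 3852 = 467/9 + 3852 = 35135/9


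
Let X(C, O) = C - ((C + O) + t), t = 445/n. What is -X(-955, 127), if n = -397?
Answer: 49974/397 ≈ 125.88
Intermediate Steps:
t = -445/397 (t = 445/(-397) = 445*(-1/397) = -445/397 ≈ -1.1209)
X(C, O) = 445/397 - O (X(C, O) = C - ((C + O) - 445/397) = C - (-445/397 + C + O) = C + (445/397 - C - O) = 445/397 - O)
-X(-955, 127) = -(445/397 - 1*127) = -(445/397 - 127) = -1*(-49974/397) = 49974/397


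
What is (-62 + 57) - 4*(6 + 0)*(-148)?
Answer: 3547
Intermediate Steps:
(-62 + 57) - 4*(6 + 0)*(-148) = -5 - 4*6*(-148) = -5 - 24*(-148) = -5 + 3552 = 3547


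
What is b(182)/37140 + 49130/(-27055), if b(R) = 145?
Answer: -72830609/40192908 ≈ -1.8120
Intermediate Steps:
b(182)/37140 + 49130/(-27055) = 145/37140 + 49130/(-27055) = 145*(1/37140) + 49130*(-1/27055) = 29/7428 - 9826/5411 = -72830609/40192908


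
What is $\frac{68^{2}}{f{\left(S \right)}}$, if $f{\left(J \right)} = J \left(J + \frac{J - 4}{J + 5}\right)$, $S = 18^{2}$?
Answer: $\frac{95081}{2165049} \approx 0.043916$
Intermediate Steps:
$S = 324$
$f{\left(J \right)} = J \left(J + \frac{-4 + J}{5 + J}\right)$
$\frac{68^{2}}{f{\left(S \right)}} = \frac{68^{2}}{324 \frac{1}{5 + 324} \left(-4 + 324^{2} + 6 \cdot 324\right)} = \frac{4624}{324 \cdot \frac{1}{329} \left(-4 + 104976 + 1944\right)} = \frac{4624}{324 \cdot \frac{1}{329} \cdot 106916} = \frac{4624}{\frac{34640784}{329}} = 4624 \cdot \frac{329}{34640784} = \frac{95081}{2165049}$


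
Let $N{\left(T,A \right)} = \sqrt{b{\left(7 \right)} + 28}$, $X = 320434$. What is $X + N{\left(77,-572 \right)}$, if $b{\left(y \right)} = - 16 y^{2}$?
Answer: $320434 + 6 i \sqrt{21} \approx 3.2043 \cdot 10^{5} + 27.495 i$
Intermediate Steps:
$N{\left(T,A \right)} = 6 i \sqrt{21}$ ($N{\left(T,A \right)} = \sqrt{- 16 \cdot 7^{2} + 28} = \sqrt{\left(-16\right) 49 + 28} = \sqrt{-784 + 28} = \sqrt{-756} = 6 i \sqrt{21}$)
$X + N{\left(77,-572 \right)} = 320434 + 6 i \sqrt{21}$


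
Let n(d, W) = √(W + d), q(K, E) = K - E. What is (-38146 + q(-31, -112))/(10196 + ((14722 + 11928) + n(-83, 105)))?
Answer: -701271495/678813847 + 38065*√22/1357627694 ≈ -1.0330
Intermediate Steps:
(-38146 + q(-31, -112))/(10196 + ((14722 + 11928) + n(-83, 105))) = (-38146 + (-31 - 1*(-112)))/(10196 + ((14722 + 11928) + √(105 - 83))) = (-38146 + (-31 + 112))/(10196 + (26650 + √22)) = (-38146 + 81)/(36846 + √22) = -38065/(36846 + √22)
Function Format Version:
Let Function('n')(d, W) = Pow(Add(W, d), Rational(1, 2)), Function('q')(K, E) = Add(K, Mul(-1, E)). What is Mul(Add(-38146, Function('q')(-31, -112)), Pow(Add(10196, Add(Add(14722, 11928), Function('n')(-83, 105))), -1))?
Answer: Add(Rational(-701271495, 678813847), Mul(Rational(38065, 1357627694), Pow(22, Rational(1, 2)))) ≈ -1.0330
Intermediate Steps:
Mul(Add(-38146, Function('q')(-31, -112)), Pow(Add(10196, Add(Add(14722, 11928), Function('n')(-83, 105))), -1)) = Mul(Add(-38146, Add(-31, Mul(-1, -112))), Pow(Add(10196, Add(Add(14722, 11928), Pow(Add(105, -83), Rational(1, 2)))), -1)) = Mul(Add(-38146, Add(-31, 112)), Pow(Add(10196, Add(26650, Pow(22, Rational(1, 2)))), -1)) = Mul(Add(-38146, 81), Pow(Add(36846, Pow(22, Rational(1, 2))), -1)) = Mul(-38065, Pow(Add(36846, Pow(22, Rational(1, 2))), -1))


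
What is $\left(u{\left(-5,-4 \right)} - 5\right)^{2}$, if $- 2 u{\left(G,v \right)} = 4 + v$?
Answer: $25$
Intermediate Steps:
$u{\left(G,v \right)} = -2 - \frac{v}{2}$ ($u{\left(G,v \right)} = - \frac{4 + v}{2} = -2 - \frac{v}{2}$)
$\left(u{\left(-5,-4 \right)} - 5\right)^{2} = \left(\left(-2 - -2\right) - 5\right)^{2} = \left(\left(-2 + 2\right) - 5\right)^{2} = \left(0 - 5\right)^{2} = \left(-5\right)^{2} = 25$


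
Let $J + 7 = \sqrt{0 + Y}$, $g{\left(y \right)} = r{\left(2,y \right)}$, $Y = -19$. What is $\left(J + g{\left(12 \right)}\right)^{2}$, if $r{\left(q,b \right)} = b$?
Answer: $\left(5 + i \sqrt{19}\right)^{2} \approx 6.0 + 43.589 i$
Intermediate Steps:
$g{\left(y \right)} = y$
$J = -7 + i \sqrt{19}$ ($J = -7 + \sqrt{0 - 19} = -7 + \sqrt{-19} = -7 + i \sqrt{19} \approx -7.0 + 4.3589 i$)
$\left(J + g{\left(12 \right)}\right)^{2} = \left(\left(-7 + i \sqrt{19}\right) + 12\right)^{2} = \left(5 + i \sqrt{19}\right)^{2}$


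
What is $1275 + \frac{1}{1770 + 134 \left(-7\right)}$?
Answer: $\frac{1060801}{832} \approx 1275.0$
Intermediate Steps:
$1275 + \frac{1}{1770 + 134 \left(-7\right)} = 1275 + \frac{1}{1770 - 938} = 1275 + \frac{1}{832} = \frac{1060801}{832}$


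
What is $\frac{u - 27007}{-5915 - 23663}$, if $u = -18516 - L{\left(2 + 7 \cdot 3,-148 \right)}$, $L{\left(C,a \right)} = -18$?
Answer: $\frac{45505}{29578} \approx 1.5385$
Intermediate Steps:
$u = -18498$ ($u = -18516 - -18 = -18516 + 18 = -18498$)
$\frac{u - 27007}{-5915 - 23663} = \frac{-18498 - 27007}{-5915 - 23663} = - \frac{45505}{-5915 - 23663} = - \frac{45505}{-29578} = \left(-45505\right) \left(- \frac{1}{29578}\right) = \frac{45505}{29578}$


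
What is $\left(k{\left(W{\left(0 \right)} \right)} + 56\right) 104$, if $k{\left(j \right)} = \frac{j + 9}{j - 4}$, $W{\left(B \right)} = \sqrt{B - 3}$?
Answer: $\frac{107224}{19} - \frac{1352 i \sqrt{3}}{19} \approx 5643.4 - 123.25 i$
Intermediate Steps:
$W{\left(B \right)} = \sqrt{-3 + B}$
$k{\left(j \right)} = \frac{9 + j}{-4 + j}$
$\left(k{\left(W{\left(0 \right)} \right)} + 56\right) 104 = \left(\frac{9 + \sqrt{-3 + 0}}{-4 + \sqrt{-3 + 0}} + 56\right) 104 = \left(\frac{9 + \sqrt{-3}}{-4 + \sqrt{-3}} + 56\right) 104 = \left(\frac{9 + i \sqrt{3}}{-4 + i \sqrt{3}} + 56\right) 104 = \left(56 + \frac{9 + i \sqrt{3}}{-4 + i \sqrt{3}}\right) 104 = 5824 + \frac{104 \left(9 + i \sqrt{3}\right)}{-4 + i \sqrt{3}}$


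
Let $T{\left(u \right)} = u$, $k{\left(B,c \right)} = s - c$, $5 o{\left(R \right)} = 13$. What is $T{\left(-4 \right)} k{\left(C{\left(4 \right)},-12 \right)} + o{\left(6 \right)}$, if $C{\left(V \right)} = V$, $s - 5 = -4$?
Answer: $- \frac{247}{5} \approx -49.4$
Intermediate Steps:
$s = 1$ ($s = 5 - 4 = 1$)
$o{\left(R \right)} = \frac{13}{5}$ ($o{\left(R \right)} = \frac{1}{5} \cdot 13 = \frac{13}{5}$)
$k{\left(B,c \right)} = 1 - c$
$T{\left(-4 \right)} k{\left(C{\left(4 \right)},-12 \right)} + o{\left(6 \right)} = - 4 \left(1 - -12\right) + \frac{13}{5} = - 4 \left(1 + 12\right) + \frac{13}{5} = \left(-4\right) 13 + \frac{13}{5} = -52 + \frac{13}{5} = - \frac{247}{5}$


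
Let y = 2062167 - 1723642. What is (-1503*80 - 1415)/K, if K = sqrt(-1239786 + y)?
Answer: 121655*I*sqrt(901261)/901261 ≈ 128.15*I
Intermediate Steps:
y = 338525
K = I*sqrt(901261) (K = sqrt(-1239786 + 338525) = sqrt(-901261) = I*sqrt(901261) ≈ 949.35*I)
(-1503*80 - 1415)/K = (-1503*80 - 1415)/((I*sqrt(901261))) = (-120240 - 1415)*(-I*sqrt(901261)/901261) = -(-121655)*I*sqrt(901261)/901261 = 121655*I*sqrt(901261)/901261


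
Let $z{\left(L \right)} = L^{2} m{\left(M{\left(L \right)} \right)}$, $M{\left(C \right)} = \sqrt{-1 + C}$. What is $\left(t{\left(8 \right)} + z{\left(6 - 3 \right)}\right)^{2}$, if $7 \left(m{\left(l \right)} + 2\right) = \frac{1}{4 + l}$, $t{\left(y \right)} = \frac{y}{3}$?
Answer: $\frac{9680729}{43218} + \frac{6600 \sqrt{2}}{2401} \approx 227.89$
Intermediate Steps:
$t{\left(y \right)} = \frac{y}{3}$ ($t{\left(y \right)} = y \frac{1}{3} = \frac{y}{3}$)
$m{\left(l \right)} = -2 + \frac{1}{7 \left(4 + l\right)}$
$z{\left(L \right)} = \frac{L^{2} \left(-55 - 14 \sqrt{-1 + L}\right)}{7 \left(4 + \sqrt{-1 + L}\right)}$ ($z{\left(L \right)} = L^{2} \frac{-55 - 14 \sqrt{-1 + L}}{7 \left(4 + \sqrt{-1 + L}\right)} = \frac{L^{2} \left(-55 - 14 \sqrt{-1 + L}\right)}{7 \left(4 + \sqrt{-1 + L}\right)}$)
$\left(t{\left(8 \right)} + z{\left(6 - 3 \right)}\right)^{2} = \left(\frac{1}{3} \cdot 8 + \frac{\left(6 - 3\right)^{2} \left(-55 - 14 \sqrt{-1 + \left(6 - 3\right)}\right)}{7 \left(4 + \sqrt{-1 + \left(6 - 3\right)}\right)}\right)^{2} = \left(\frac{8}{3} + \frac{3^{2} \left(-55 - 14 \sqrt{-1 + 3}\right)}{7 \left(4 + \sqrt{-1 + 3}\right)}\right)^{2} = \left(\frac{8}{3} + \frac{1}{7} \cdot 9 \frac{1}{4 + \sqrt{2}} \left(-55 - 14 \sqrt{2}\right)\right)^{2} = \left(\frac{8}{3} + \frac{9 \left(-55 - 14 \sqrt{2}\right)}{7 \left(4 + \sqrt{2}\right)}\right)^{2}$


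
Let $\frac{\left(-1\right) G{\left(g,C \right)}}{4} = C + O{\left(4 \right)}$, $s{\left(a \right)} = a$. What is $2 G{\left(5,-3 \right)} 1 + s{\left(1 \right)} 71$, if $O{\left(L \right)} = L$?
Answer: $63$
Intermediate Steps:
$G{\left(g,C \right)} = -16 - 4 C$ ($G{\left(g,C \right)} = - 4 \left(C + 4\right) = - 4 \left(4 + C\right) = -16 - 4 C$)
$2 G{\left(5,-3 \right)} 1 + s{\left(1 \right)} 71 = 2 \left(-16 - -12\right) 1 + 1 \cdot 71 = 2 \left(-16 + 12\right) 1 + 71 = 2 \left(-4\right) 1 + 71 = \left(-8\right) 1 + 71 = -8 + 71 = 63$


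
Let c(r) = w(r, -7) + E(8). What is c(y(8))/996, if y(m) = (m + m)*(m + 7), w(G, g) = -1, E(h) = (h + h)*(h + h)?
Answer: 85/332 ≈ 0.25602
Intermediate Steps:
E(h) = 4*h² (E(h) = (2*h)*(2*h) = 4*h²)
y(m) = 2*m*(7 + m) (y(m) = (2*m)*(7 + m) = 2*m*(7 + m))
c(r) = 255 (c(r) = -1 + 4*8² = -1 + 4*64 = -1 + 256 = 255)
c(y(8))/996 = 255/996 = 255*(1/996) = 85/332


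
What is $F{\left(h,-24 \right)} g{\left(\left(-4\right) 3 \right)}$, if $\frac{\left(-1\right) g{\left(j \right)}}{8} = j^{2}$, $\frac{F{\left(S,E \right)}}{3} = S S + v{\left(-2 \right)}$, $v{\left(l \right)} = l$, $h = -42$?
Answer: $-6089472$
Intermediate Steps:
$F{\left(S,E \right)} = -6 + 3 S^{2}$ ($F{\left(S,E \right)} = 3 \left(S S - 2\right) = 3 \left(S^{2} - 2\right) = 3 \left(-2 + S^{2}\right) = -6 + 3 S^{2}$)
$g{\left(j \right)} = - 8 j^{2}$
$F{\left(h,-24 \right)} g{\left(\left(-4\right) 3 \right)} = \left(-6 + 3 \left(-42\right)^{2}\right) \left(- 8 \left(\left(-4\right) 3\right)^{2}\right) = \left(-6 + 3 \cdot 1764\right) \left(- 8 \left(-12\right)^{2}\right) = \left(-6 + 5292\right) \left(\left(-8\right) 144\right) = 5286 \left(-1152\right) = -6089472$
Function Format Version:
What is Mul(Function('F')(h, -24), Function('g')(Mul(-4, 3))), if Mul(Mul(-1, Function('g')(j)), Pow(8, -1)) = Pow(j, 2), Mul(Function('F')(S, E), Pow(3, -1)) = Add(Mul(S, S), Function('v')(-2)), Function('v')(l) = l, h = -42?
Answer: -6089472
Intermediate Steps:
Function('F')(S, E) = Add(-6, Mul(3, Pow(S, 2))) (Function('F')(S, E) = Mul(3, Add(Mul(S, S), -2)) = Mul(3, Add(Pow(S, 2), -2)) = Mul(3, Add(-2, Pow(S, 2))) = Add(-6, Mul(3, Pow(S, 2))))
Function('g')(j) = Mul(-8, Pow(j, 2))
Mul(Function('F')(h, -24), Function('g')(Mul(-4, 3))) = Mul(Add(-6, Mul(3, Pow(-42, 2))), Mul(-8, Pow(Mul(-4, 3), 2))) = Mul(Add(-6, Mul(3, 1764)), Mul(-8, Pow(-12, 2))) = Mul(Add(-6, 5292), Mul(-8, 144)) = Mul(5286, -1152) = -6089472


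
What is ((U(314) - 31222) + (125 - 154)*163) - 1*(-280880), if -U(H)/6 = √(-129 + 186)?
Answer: 244931 - 6*√57 ≈ 2.4489e+5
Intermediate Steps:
U(H) = -6*√57 (U(H) = -6*√(-129 + 186) = -6*√57)
((U(314) - 31222) + (125 - 154)*163) - 1*(-280880) = ((-6*√57 - 31222) + (125 - 154)*163) - 1*(-280880) = ((-31222 - 6*√57) - 29*163) + 280880 = ((-31222 - 6*√57) - 4727) + 280880 = (-35949 - 6*√57) + 280880 = 244931 - 6*√57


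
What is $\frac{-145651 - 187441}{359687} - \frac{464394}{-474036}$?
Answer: $\frac{1523147561}{28417431122} \approx 0.053599$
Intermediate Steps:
$\frac{-145651 - 187441}{359687} - \frac{464394}{-474036} = \left(-145651 - 187441\right) \frac{1}{359687} - - \frac{77399}{79006} = \left(-333092\right) \frac{1}{359687} + \frac{77399}{79006} = - \frac{333092}{359687} + \frac{77399}{79006} = \frac{1523147561}{28417431122}$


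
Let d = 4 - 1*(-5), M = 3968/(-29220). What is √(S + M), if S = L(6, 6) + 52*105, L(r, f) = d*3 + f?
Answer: √293115849765/7305 ≈ 74.114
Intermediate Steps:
M = -992/7305 (M = 3968*(-1/29220) = -992/7305 ≈ -0.13580)
d = 9 (d = 4 + 5 = 9)
L(r, f) = 27 + f (L(r, f) = 9*3 + f = 27 + f)
S = 5493 (S = (27 + 6) + 52*105 = 33 + 5460 = 5493)
√(S + M) = √(5493 - 992/7305) = √(40125373/7305) = √293115849765/7305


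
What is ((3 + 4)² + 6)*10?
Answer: 550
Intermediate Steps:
((3 + 4)² + 6)*10 = (7² + 6)*10 = (49 + 6)*10 = 55*10 = 550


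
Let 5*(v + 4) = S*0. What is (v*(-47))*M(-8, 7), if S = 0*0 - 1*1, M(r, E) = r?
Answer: -1504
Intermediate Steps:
S = -1 (S = 0 - 1 = -1)
v = -4 (v = -4 + (-1*0)/5 = -4 + (1/5)*0 = -4 + 0 = -4)
(v*(-47))*M(-8, 7) = -4*(-47)*(-8) = 188*(-8) = -1504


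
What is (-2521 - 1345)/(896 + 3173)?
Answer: -3866/4069 ≈ -0.95011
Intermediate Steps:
(-2521 - 1345)/(896 + 3173) = -3866/4069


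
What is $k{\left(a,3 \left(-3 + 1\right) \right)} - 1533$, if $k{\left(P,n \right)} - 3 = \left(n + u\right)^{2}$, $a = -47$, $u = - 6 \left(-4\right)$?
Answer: $-1206$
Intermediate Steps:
$u = 24$ ($u = \left(-1\right) \left(-24\right) = 24$)
$k{\left(P,n \right)} = 3 + \left(24 + n\right)^{2}$ ($k{\left(P,n \right)} = 3 + \left(n + 24\right)^{2} = 3 + \left(24 + n\right)^{2}$)
$k{\left(a,3 \left(-3 + 1\right) \right)} - 1533 = \left(3 + \left(24 + 3 \left(-3 + 1\right)\right)^{2}\right) - 1533 = \left(3 + \left(24 + 3 \left(-2\right)\right)^{2}\right) - 1533 = \left(3 + \left(24 - 6\right)^{2}\right) - 1533 = \left(3 + 18^{2}\right) - 1533 = \left(3 + 324\right) - 1533 = 327 - 1533 = -1206$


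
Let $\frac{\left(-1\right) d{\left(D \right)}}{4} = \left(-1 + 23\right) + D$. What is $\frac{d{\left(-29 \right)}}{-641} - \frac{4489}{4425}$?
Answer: $- \frac{3001349}{2836425} \approx -1.0581$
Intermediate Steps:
$d{\left(D \right)} = -88 - 4 D$ ($d{\left(D \right)} = - 4 \left(\left(-1 + 23\right) + D\right) = - 4 \left(22 + D\right) = -88 - 4 D$)
$\frac{d{\left(-29 \right)}}{-641} - \frac{4489}{4425} = \frac{-88 - -116}{-641} - \frac{4489}{4425} = \left(-88 + 116\right) \left(- \frac{1}{641}\right) - \frac{4489}{4425} = 28 \left(- \frac{1}{641}\right) - \frac{4489}{4425} = - \frac{28}{641} - \frac{4489}{4425} = - \frac{3001349}{2836425}$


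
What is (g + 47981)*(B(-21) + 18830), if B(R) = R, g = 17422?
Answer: 1230165027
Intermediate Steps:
(g + 47981)*(B(-21) + 18830) = (17422 + 47981)*(-21 + 18830) = 65403*18809 = 1230165027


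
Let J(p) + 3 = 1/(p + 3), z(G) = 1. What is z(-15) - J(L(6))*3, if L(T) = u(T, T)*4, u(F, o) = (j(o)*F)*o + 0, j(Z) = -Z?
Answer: 2871/287 ≈ 10.003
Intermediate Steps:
u(F, o) = -F*o² (u(F, o) = ((-o)*F)*o + 0 = (-F*o)*o + 0 = -F*o² + 0 = -F*o²)
L(T) = -4*T³ (L(T) = -T*T²*4 = -T³*4 = -4*T³)
J(p) = -3 + 1/(3 + p) (J(p) = -3 + 1/(p + 3) = -3 + 1/(3 + p))
z(-15) - J(L(6))*3 = 1 - (-8 - (-12)*6³)/(3 - 4*6³)*3 = 1 - (-8 - (-12)*216)/(3 - 4*216)*3 = 1 - (-8 - 3*(-864))/(3 - 864)*3 = 1 - (-8 + 2592)/(-861)*3 = 1 - (-1/861*2584)*3 = 1 - (-2584)*3/861 = 1 - 1*(-2584/287) = 1 + 2584/287 = 2871/287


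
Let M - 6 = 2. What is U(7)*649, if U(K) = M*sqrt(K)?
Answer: 5192*sqrt(7) ≈ 13737.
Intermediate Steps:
M = 8 (M = 6 + 2 = 8)
U(K) = 8*sqrt(K)
U(7)*649 = (8*sqrt(7))*649 = 5192*sqrt(7)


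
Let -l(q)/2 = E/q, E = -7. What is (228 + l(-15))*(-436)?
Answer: -1485016/15 ≈ -99001.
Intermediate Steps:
l(q) = 14/q (l(q) = -(-14)/q = 14/q)
(228 + l(-15))*(-436) = (228 + 14/(-15))*(-436) = (228 + 14*(-1/15))*(-436) = (228 - 14/15)*(-436) = (3406/15)*(-436) = -1485016/15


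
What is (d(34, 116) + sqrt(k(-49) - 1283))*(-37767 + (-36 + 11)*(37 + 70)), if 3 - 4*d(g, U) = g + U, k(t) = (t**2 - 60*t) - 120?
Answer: 2972487/2 - 40442*sqrt(3938) ≈ -1.0516e+6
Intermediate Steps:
k(t) = -120 + t**2 - 60*t
d(g, U) = 3/4 - U/4 - g/4 (d(g, U) = 3/4 - (g + U)/4 = 3/4 - (U + g)/4 = 3/4 + (-U/4 - g/4) = 3/4 - U/4 - g/4)
(d(34, 116) + sqrt(k(-49) - 1283))*(-37767 + (-36 + 11)*(37 + 70)) = ((3/4 - 1/4*116 - 1/4*34) + sqrt((-120 + (-49)**2 - 60*(-49)) - 1283))*(-37767 + (-36 + 11)*(37 + 70)) = ((3/4 - 29 - 17/2) + sqrt((-120 + 2401 + 2940) - 1283))*(-37767 - 25*107) = (-147/4 + sqrt(5221 - 1283))*(-37767 - 2675) = (-147/4 + sqrt(3938))*(-40442) = 2972487/2 - 40442*sqrt(3938)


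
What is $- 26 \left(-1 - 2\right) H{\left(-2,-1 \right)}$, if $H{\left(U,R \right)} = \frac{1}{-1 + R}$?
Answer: $-39$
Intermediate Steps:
$- 26 \left(-1 - 2\right) H{\left(-2,-1 \right)} = - 26 \frac{-1 - 2}{-1 - 1} = - 26 \left(- \frac{3}{-2}\right) = - 26 \left(\left(-3\right) \left(- \frac{1}{2}\right)\right) = \left(-26\right) \frac{3}{2} = -39$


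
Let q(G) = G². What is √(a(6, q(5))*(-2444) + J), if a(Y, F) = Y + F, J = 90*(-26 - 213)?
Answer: I*√97274 ≈ 311.89*I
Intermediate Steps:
J = -21510 (J = 90*(-239) = -21510)
a(Y, F) = F + Y
√(a(6, q(5))*(-2444) + J) = √((5² + 6)*(-2444) - 21510) = √((25 + 6)*(-2444) - 21510) = √(31*(-2444) - 21510) = √(-75764 - 21510) = √(-97274) = I*√97274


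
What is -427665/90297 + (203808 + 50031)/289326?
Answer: -11201522623/2902807758 ≈ -3.8589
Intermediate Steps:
-427665/90297 + (203808 + 50031)/289326 = -427665*1/90297 + 253839*(1/289326) = -142555/30099 + 84613/96442 = -11201522623/2902807758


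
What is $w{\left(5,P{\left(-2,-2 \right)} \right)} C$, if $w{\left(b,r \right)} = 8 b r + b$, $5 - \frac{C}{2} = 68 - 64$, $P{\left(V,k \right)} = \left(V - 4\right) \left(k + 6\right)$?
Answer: $-1910$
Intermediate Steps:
$P{\left(V,k \right)} = \left(-4 + V\right) \left(6 + k\right)$
$C = 2$ ($C = 10 - 2 \left(68 - 64\right) = 10 - 8 = 2$)
$w{\left(b,r \right)} = b + 8 b r$ ($w{\left(b,r \right)} = 8 b r + b = b + 8 b r$)
$w{\left(5,P{\left(-2,-2 \right)} \right)} C = 5 \left(1 + 8 \left(-24 - -8 + 6 \left(-2\right) - -4\right)\right) 2 = 5 \left(1 + 8 \left(-24 + 8 - 12 + 4\right)\right) 2 = 5 \left(1 + 8 \left(-24\right)\right) 2 = 5 \left(1 - 192\right) 2 = 5 \left(-191\right) 2 = \left(-955\right) 2 = -1910$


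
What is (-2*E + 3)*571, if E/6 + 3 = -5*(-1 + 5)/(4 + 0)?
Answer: 56529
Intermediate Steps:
E = -48 (E = -18 + 6*(-5*(-1 + 5)/(4 + 0)) = -18 + 6*(-20/4) = -18 + 6*(-5*1) = -18 + 6*(-5) = -18 - 30 = -48)
(-2*E + 3)*571 = (-2*(-48) + 3)*571 = (96 + 3)*571 = 99*571 = 56529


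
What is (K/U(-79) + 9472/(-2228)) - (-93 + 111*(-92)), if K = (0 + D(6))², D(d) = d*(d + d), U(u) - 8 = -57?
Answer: 278250845/27293 ≈ 10195.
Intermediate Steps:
U(u) = -49 (U(u) = 8 - 57 = -49)
D(d) = 2*d² (D(d) = d*(2*d) = 2*d²)
K = 5184 (K = (0 + 2*6²)² = (0 + 2*36)² = (0 + 72)² = 72² = 5184)
(K/U(-79) + 9472/(-2228)) - (-93 + 111*(-92)) = (5184/(-49) + 9472/(-2228)) - (-93 + 111*(-92)) = (5184*(-1/49) + 9472*(-1/2228)) - (-93 - 10212) = (-5184/49 - 2368/557) - 1*(-10305) = -3003520/27293 + 10305 = 278250845/27293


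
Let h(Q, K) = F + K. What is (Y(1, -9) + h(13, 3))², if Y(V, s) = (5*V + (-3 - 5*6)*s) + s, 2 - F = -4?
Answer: 91204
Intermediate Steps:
F = 6 (F = 2 - 1*(-4) = 2 + 4 = 6)
h(Q, K) = 6 + K
Y(V, s) = -32*s + 5*V (Y(V, s) = (5*V + (-3 - 30)*s) + s = (5*V - 33*s) + s = (-33*s + 5*V) + s = -32*s + 5*V)
(Y(1, -9) + h(13, 3))² = ((-32*(-9) + 5*1) + (6 + 3))² = ((288 + 5) + 9)² = (293 + 9)² = 302² = 91204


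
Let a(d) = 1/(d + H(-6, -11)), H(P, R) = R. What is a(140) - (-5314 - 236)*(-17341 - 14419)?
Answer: -22738571999/129 ≈ -1.7627e+8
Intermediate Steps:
a(d) = 1/(-11 + d) (a(d) = 1/(d - 11) = 1/(-11 + d))
a(140) - (-5314 - 236)*(-17341 - 14419) = 1/(-11 + 140) - (-5314 - 236)*(-17341 - 14419) = 1/129 - (-5550)*(-31760) = 1/129 - 1*176268000 = 1/129 - 176268000 = -22738571999/129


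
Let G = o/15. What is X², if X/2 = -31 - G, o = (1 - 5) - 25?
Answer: 760384/225 ≈ 3379.5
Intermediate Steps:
o = -29 (o = -4 - 25 = -29)
G = -29/15 ≈ -1.9333
X = -872/15 (X = 2*(-31 - 1*(-29/15)) = 2*(-31 + 29/15) = 2*(-436/15) = -872/15 ≈ -58.133)
X² = (-872/15)² = 760384/225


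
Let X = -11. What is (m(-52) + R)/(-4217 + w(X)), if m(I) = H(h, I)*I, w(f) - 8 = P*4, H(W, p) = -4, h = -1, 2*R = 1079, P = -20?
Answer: -1495/8578 ≈ -0.17428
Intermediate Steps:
R = 1079/2 (R = (1/2)*1079 = 1079/2 ≈ 539.50)
w(f) = -72 (w(f) = 8 - 20*4 = 8 - 80 = -72)
m(I) = -4*I
(m(-52) + R)/(-4217 + w(X)) = (-4*(-52) + 1079/2)/(-4217 - 72) = (208 + 1079/2)/(-4289) = (1495/2)*(-1/4289) = -1495/8578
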